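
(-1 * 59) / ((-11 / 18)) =1062 / 11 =96.55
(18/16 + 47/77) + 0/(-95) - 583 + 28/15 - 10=-5446037/9240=-589.40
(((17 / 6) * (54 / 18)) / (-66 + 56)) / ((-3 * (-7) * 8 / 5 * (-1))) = 17 / 672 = 0.03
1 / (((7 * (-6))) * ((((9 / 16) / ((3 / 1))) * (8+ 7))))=-8 / 945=-0.01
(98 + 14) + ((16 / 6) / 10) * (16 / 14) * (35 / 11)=3728 / 33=112.97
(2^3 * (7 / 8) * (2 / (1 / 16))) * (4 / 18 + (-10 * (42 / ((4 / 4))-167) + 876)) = 4286464 / 9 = 476273.78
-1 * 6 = -6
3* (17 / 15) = 17 / 5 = 3.40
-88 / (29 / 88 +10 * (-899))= 0.01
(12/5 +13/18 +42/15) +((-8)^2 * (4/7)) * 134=3091091/630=4906.49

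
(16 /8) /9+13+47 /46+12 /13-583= -3056077 /5382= -567.83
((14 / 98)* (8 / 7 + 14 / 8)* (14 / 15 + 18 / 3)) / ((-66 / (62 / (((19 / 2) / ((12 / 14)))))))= -87048 / 358435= -0.24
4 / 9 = 0.44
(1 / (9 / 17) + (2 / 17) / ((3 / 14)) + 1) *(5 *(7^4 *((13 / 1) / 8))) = 41045095 / 612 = 67067.15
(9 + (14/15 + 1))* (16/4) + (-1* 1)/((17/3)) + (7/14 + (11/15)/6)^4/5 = 15192329777/348553125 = 43.59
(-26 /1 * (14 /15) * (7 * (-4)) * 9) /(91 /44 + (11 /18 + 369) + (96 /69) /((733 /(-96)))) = 204130390464 /12400877015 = 16.46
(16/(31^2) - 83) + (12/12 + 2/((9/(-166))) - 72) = -1650854/8649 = -190.87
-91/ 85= -1.07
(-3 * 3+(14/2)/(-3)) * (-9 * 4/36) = 34/3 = 11.33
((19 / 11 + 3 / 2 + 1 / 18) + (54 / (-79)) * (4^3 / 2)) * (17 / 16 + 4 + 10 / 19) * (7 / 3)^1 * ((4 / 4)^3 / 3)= -1729206521 / 21398256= -80.81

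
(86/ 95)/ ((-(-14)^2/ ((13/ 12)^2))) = -7267/ 1340640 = -0.01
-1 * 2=-2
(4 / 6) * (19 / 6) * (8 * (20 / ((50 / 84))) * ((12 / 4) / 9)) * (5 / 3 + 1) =68096 / 135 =504.41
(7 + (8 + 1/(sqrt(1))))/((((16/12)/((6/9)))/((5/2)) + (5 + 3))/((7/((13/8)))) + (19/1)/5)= 1120/409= 2.74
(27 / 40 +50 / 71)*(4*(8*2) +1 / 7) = 1758733 / 19880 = 88.47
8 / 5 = 1.60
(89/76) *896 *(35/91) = 99680/247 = 403.56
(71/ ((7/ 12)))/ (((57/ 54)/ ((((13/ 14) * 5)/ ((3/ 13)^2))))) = 9359220/ 931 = 10052.87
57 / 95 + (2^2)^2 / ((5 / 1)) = 19 / 5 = 3.80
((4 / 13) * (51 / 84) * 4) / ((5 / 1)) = 68 / 455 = 0.15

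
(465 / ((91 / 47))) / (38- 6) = 21855 / 2912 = 7.51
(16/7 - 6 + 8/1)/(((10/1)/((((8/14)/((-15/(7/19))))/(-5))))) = 4/3325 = 0.00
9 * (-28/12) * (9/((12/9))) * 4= -567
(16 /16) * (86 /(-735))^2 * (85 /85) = 7396 /540225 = 0.01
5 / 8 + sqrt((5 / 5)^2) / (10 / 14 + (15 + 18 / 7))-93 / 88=-531 / 1408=-0.38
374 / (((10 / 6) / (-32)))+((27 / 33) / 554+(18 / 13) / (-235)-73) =-135045309943 / 18617170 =-7253.80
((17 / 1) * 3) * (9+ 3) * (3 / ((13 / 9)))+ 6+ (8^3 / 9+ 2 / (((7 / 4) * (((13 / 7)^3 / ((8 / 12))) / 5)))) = 1334.56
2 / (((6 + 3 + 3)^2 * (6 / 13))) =13 / 432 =0.03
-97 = -97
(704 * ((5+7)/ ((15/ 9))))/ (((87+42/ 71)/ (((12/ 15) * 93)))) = 74376192/ 17275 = 4305.42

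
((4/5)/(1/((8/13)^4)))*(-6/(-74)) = 49152/5283785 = 0.01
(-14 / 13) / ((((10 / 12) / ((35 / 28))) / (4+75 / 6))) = -693 / 26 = -26.65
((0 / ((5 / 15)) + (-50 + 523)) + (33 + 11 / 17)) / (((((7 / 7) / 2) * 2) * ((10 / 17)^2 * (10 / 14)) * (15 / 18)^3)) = 55347138 / 15625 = 3542.22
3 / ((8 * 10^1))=3 / 80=0.04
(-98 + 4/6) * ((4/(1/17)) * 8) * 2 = -317696/3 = -105898.67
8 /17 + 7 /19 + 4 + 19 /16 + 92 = 98.03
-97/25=-3.88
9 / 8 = 1.12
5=5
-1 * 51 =-51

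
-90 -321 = -411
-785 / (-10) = 157 / 2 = 78.50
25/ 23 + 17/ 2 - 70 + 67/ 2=-619/ 23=-26.91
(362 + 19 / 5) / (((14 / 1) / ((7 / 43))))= 1829 / 430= 4.25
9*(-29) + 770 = 509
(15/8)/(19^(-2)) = 5415/8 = 676.88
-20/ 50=-2/ 5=-0.40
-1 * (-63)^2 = -3969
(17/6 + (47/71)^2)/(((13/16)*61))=0.07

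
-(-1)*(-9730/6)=-4865/3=-1621.67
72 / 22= 36 / 11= 3.27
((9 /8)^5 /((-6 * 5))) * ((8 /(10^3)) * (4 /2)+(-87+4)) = 204171759 /40960000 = 4.98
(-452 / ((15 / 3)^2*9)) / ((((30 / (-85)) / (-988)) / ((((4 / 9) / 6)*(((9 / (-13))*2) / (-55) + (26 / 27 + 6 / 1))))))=-78782945504 / 27064125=-2910.97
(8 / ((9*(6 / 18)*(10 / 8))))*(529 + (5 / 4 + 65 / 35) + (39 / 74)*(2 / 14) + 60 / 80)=630992 / 555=1136.92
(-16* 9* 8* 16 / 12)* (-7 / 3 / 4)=896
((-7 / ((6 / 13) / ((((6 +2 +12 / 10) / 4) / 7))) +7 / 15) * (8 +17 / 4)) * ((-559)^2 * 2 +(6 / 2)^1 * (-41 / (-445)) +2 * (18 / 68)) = -31390517754827 / 907800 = -34578671.24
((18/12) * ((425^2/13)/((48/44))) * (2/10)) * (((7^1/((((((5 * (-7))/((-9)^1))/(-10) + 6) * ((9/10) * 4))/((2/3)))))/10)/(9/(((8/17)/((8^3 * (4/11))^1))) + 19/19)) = 0.02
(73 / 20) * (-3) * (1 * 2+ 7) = -1971 / 20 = -98.55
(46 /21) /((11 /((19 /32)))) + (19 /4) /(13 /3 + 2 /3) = 19741 /18480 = 1.07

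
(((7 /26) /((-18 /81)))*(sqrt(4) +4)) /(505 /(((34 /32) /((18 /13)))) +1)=-3213 /291322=-0.01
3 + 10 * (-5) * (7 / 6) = -166 / 3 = -55.33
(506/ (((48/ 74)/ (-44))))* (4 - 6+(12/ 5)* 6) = -6384202/ 15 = -425613.47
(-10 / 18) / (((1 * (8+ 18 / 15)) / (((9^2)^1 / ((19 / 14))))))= -1575 / 437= -3.60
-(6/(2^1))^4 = -81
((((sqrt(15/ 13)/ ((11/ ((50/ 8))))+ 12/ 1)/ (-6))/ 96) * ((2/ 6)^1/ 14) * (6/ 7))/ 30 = -1/ 70560 - 5 * sqrt(195)/ 96864768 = -0.00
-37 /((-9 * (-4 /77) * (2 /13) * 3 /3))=-37037 /72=-514.40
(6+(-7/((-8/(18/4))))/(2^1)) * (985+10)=253725/32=7928.91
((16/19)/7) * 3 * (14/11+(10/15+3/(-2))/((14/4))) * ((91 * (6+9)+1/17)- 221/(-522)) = 509.87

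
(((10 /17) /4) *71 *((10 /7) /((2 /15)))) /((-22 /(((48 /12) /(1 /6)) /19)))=-159750 /24871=-6.42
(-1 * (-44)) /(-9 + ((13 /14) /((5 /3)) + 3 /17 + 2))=-52360 /7457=-7.02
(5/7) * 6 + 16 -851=-5815/7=-830.71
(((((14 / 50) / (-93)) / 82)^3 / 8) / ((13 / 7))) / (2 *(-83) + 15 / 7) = 16807 / 826622431052067000000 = 0.00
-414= -414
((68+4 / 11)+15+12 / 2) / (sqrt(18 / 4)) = 983 *sqrt(2) / 33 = 42.13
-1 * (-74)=74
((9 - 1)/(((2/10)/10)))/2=200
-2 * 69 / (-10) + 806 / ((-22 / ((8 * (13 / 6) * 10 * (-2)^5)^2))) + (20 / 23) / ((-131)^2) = -1127136438.73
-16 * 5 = -80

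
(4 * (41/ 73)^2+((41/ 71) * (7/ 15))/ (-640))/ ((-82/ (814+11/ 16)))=-97106489293/ 7748792320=-12.53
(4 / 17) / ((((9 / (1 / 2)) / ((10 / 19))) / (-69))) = -460 / 969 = -0.47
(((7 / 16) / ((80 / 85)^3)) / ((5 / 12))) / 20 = 103173 / 1638400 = 0.06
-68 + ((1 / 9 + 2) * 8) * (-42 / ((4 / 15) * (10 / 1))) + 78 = -256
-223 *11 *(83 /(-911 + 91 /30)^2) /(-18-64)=0.00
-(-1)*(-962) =-962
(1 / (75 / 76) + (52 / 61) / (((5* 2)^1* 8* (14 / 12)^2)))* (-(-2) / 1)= 457838 / 224175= 2.04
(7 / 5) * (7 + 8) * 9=189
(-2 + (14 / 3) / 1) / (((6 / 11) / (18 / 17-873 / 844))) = 429 / 3587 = 0.12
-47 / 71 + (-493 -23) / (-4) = 9112 / 71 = 128.34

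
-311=-311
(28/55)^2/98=8/3025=0.00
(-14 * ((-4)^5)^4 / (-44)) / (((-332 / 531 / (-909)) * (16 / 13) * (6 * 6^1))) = 10480624292855808 / 913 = 11479325621966.93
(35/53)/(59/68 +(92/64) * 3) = 9520/74677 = 0.13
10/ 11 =0.91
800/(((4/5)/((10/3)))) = 10000/3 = 3333.33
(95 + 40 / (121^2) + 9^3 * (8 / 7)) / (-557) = -95122857 / 57085259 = -1.67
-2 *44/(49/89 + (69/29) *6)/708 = -56782/6773259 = -0.01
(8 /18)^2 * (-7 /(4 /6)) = -56 /27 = -2.07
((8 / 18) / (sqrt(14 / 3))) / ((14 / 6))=2 * sqrt(42) / 147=0.09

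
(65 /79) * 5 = 325 /79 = 4.11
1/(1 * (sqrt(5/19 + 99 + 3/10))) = sqrt(3594230)/18917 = 0.10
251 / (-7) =-251 / 7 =-35.86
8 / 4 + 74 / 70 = 107 / 35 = 3.06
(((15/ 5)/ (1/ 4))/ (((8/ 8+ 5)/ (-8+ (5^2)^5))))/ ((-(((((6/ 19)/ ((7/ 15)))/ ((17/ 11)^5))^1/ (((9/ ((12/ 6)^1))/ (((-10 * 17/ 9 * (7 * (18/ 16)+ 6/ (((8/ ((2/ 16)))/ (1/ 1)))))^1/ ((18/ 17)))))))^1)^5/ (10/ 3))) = 513634986874102332827711500088073579528192/ 661297970177512951915467840576171875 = 776707.34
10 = 10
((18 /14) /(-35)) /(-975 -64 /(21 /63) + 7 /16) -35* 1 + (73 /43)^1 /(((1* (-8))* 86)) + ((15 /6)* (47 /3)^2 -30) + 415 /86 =673844238561139 /1217568718800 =553.43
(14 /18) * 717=557.67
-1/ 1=-1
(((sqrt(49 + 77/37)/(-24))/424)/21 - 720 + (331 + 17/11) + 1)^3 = -114460271175038027343/1983168022528 - 242329437914683997 * sqrt(7770)/1425492520769028096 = -57715886.70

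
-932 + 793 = -139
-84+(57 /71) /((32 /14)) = -95025 /1136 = -83.65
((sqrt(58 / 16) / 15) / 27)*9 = 0.04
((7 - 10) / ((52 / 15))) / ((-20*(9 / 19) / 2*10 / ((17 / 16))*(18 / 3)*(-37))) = -323 / 3694080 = -0.00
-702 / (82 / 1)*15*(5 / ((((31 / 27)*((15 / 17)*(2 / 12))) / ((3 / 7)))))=-14499810 / 8897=-1629.74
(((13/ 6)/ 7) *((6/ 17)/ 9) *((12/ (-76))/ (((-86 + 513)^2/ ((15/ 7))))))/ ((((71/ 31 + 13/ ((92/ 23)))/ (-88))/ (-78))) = -18441280/ 660830128007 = -0.00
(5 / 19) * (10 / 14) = 25 / 133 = 0.19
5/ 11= 0.45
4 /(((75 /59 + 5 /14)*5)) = 3304 /6725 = 0.49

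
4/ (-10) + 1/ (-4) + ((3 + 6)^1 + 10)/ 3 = 341/ 60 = 5.68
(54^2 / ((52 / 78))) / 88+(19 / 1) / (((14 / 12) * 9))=47599 / 924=51.51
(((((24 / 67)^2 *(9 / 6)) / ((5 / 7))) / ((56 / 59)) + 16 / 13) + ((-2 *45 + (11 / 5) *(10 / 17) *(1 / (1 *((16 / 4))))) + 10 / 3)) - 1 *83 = -4994922793 / 29762070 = -167.83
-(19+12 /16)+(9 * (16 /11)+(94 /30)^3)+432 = 67731337 /148500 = 456.10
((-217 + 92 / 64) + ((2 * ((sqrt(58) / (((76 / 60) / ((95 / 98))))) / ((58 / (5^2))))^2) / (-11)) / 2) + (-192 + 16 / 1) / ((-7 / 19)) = 3205561287 / 12254704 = 261.58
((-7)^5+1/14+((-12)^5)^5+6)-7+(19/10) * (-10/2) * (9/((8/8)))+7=-6677735165084830907209207229/7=-953962166440690129601315300.00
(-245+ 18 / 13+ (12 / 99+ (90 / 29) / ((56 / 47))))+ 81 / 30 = -414864167 / 1741740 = -238.19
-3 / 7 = -0.43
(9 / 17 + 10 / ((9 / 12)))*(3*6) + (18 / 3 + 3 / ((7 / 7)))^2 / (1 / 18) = 29028 / 17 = 1707.53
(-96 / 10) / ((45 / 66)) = -352 / 25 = -14.08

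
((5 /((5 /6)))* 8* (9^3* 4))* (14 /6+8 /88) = 339316.36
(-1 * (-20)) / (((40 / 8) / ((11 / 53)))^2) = 484 / 14045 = 0.03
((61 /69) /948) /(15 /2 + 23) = 1 /32706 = 0.00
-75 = -75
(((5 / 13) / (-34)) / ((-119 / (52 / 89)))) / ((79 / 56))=80 / 2031959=0.00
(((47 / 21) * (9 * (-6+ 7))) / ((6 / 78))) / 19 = 1833 / 133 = 13.78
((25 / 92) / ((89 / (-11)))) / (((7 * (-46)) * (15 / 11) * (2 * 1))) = 605 / 15819216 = 0.00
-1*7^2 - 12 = -61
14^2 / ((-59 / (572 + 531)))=-216188 / 59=-3664.20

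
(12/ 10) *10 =12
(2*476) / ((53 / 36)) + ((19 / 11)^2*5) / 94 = 389905393 / 602822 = 646.80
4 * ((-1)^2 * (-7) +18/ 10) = -104/ 5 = -20.80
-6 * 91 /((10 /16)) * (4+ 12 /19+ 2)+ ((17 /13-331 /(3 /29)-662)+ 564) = -33677362 /3705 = -9089.71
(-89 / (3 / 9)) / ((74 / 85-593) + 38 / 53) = 1202835 / 2664313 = 0.45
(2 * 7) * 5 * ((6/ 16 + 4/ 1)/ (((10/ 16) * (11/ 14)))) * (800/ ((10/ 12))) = 6585600/ 11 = 598690.91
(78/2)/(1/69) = 2691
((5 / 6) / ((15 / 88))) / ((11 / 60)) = 80 / 3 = 26.67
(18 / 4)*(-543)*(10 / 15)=-1629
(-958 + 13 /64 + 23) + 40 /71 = -934.23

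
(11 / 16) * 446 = 2453 / 8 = 306.62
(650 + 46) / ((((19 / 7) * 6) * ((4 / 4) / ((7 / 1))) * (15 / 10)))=11368 / 57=199.44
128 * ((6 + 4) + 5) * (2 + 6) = 15360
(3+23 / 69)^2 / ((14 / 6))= 4.76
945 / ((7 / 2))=270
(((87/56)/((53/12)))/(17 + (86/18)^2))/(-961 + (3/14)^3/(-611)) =-0.00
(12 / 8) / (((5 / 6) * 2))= 0.90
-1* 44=-44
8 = 8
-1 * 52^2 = -2704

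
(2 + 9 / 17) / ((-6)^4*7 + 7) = 43 / 154343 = 0.00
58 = 58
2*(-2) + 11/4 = -5/4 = -1.25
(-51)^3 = -132651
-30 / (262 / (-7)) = 105 / 131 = 0.80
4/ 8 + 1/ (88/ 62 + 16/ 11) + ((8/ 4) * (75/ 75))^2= 4.85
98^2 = 9604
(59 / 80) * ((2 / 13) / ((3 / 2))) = 59 / 780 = 0.08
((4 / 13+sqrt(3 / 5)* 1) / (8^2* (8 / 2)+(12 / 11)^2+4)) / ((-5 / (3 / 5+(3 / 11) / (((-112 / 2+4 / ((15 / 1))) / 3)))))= -26913* sqrt(15) / 300238000- 26913 / 195154700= -0.00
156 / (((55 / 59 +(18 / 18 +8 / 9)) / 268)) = 11100024 / 749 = 14819.79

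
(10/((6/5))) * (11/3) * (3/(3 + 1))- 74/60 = 1301/60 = 21.68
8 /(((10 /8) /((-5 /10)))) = -3.20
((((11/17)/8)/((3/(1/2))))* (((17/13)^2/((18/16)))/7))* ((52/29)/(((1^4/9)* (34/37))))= 407/7917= 0.05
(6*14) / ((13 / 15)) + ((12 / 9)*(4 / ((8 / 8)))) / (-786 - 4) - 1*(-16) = 1739476 / 15405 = 112.92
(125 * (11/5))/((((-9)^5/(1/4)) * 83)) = -275/19604268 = -0.00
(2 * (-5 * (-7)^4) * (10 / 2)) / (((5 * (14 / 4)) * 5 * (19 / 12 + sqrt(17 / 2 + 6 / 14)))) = 2189712 / 6473 - 493920 * sqrt(70) / 6473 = -300.13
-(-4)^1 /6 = 2 /3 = 0.67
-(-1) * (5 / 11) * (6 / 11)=0.25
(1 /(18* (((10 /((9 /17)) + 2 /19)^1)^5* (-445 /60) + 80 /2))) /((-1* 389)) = 48737056617 /6257325796848247886704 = 0.00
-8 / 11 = -0.73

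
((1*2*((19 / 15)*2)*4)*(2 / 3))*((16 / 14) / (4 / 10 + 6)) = 152 / 63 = 2.41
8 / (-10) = -4 / 5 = -0.80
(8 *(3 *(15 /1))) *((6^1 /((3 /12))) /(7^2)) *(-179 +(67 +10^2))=-103680 /49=-2115.92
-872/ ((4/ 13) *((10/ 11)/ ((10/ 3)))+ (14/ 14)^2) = -804.49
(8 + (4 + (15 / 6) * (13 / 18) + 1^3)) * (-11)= -5863 / 36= -162.86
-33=-33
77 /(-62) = -77 /62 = -1.24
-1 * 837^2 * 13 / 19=-9107397 / 19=-479336.68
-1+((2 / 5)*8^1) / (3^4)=-389 / 405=-0.96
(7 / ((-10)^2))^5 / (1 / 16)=16807 / 625000000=0.00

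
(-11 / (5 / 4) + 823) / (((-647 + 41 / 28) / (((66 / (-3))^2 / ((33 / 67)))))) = -112012208 / 90375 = -1239.42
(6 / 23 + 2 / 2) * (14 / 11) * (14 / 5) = 5684 / 1265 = 4.49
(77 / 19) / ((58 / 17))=1309 / 1102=1.19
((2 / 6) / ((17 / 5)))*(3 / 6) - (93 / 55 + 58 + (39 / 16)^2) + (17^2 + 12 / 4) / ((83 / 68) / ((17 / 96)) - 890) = -65.91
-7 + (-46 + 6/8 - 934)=-3945/4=-986.25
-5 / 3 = -1.67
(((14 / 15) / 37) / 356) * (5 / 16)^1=7 / 316128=0.00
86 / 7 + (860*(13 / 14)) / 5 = 172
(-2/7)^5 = -32/16807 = -0.00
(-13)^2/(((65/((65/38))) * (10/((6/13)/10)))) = 39/1900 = 0.02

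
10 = 10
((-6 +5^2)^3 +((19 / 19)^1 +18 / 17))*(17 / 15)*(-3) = -116638 / 5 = -23327.60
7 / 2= 3.50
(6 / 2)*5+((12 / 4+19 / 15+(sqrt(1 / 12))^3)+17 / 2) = sqrt(3) / 72+833 / 30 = 27.79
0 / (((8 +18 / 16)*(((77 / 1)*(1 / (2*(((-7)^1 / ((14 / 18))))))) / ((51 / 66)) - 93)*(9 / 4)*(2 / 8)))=0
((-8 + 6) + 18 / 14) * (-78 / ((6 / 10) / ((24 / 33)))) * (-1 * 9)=-46800 / 77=-607.79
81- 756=-675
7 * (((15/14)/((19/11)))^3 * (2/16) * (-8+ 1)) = -4492125/3072832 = -1.46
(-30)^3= -27000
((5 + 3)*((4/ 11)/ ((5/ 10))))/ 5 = 64/ 55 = 1.16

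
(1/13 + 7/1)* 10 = 920/13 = 70.77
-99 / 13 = -7.62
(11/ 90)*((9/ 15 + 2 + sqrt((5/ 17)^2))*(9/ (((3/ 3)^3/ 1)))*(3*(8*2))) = 64944/ 425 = 152.81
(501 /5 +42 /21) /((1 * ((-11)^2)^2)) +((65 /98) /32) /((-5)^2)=1792829 /229570880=0.01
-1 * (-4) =4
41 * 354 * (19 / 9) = 30640.67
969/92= 10.53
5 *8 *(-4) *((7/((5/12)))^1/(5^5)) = -2688/3125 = -0.86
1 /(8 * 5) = 1 /40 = 0.02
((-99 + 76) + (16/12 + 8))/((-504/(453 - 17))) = 4469/378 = 11.82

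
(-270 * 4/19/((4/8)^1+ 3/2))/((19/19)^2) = -540/19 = -28.42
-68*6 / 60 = -34 / 5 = -6.80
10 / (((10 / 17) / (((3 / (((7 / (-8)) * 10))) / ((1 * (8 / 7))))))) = -51 / 10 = -5.10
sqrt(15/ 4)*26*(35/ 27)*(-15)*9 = -2275*sqrt(15) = -8811.04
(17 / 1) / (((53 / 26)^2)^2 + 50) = 456976 / 1808193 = 0.25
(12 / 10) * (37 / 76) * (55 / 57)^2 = 22385 / 41154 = 0.54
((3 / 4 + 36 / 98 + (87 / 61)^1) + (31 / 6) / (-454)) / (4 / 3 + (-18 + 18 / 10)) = -0.17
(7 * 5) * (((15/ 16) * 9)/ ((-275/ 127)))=-24003/ 176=-136.38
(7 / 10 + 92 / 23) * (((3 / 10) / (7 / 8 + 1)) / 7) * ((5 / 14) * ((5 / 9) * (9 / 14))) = 47 / 3430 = 0.01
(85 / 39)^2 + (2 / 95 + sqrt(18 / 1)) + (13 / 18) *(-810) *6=-506488033 / 144495 + 3 *sqrt(2)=-3500.99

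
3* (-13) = -39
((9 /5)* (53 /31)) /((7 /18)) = 8586 /1085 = 7.91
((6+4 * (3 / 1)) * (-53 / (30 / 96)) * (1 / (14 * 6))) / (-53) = 24 / 35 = 0.69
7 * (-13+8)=-35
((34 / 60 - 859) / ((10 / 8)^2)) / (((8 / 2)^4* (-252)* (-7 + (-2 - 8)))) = -3679 / 7344000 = -0.00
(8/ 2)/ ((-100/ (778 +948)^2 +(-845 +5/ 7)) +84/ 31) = -0.00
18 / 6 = 3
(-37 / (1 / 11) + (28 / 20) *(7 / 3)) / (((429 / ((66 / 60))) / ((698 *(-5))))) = 2113544 / 585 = 3612.90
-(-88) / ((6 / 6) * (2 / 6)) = 264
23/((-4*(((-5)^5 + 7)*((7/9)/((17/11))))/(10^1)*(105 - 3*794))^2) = 7225/641662811292272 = 0.00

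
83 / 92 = 0.90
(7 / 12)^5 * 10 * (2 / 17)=84035 / 1057536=0.08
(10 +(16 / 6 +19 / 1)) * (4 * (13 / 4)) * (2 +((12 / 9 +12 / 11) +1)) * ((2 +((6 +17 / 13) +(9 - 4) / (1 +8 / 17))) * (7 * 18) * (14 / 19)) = 28979384 / 11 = 2634489.45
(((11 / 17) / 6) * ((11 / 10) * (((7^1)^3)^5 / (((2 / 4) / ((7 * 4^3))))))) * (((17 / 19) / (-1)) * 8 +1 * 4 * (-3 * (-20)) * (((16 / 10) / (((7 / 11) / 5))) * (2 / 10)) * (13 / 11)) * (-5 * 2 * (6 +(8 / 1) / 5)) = -6904194726406471588864 / 255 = -27075273436888123877.90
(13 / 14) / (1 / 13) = 12.07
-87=-87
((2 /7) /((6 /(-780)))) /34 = -130 /119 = -1.09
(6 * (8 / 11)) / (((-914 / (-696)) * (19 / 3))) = 0.52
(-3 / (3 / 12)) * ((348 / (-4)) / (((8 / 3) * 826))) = 783 / 1652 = 0.47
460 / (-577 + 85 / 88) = -0.80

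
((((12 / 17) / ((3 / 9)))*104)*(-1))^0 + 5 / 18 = 23 / 18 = 1.28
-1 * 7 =-7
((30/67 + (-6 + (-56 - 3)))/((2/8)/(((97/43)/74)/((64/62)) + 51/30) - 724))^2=0.01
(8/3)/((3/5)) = 4.44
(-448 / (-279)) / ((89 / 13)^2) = 75712 / 2209959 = 0.03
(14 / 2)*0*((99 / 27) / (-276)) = 0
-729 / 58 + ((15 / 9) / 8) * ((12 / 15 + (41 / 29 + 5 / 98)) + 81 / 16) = -6025463 / 545664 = -11.04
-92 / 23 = -4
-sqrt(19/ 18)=-sqrt(38)/ 6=-1.03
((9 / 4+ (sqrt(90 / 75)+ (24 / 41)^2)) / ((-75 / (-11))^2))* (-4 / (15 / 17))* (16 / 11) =-5795504 / 15759375 - 11968* sqrt(30) / 421875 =-0.52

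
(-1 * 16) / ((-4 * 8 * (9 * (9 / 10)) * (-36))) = -5 / 2916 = -0.00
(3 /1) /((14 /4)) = 6 /7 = 0.86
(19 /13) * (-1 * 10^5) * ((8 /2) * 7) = -53200000 /13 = -4092307.69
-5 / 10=-1 / 2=-0.50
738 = 738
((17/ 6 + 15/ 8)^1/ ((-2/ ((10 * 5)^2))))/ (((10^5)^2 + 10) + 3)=-70625/ 120000000156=-0.00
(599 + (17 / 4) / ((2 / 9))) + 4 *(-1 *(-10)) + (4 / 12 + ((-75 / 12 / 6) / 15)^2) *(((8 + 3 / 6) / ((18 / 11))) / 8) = 982903171 / 1492992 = 658.34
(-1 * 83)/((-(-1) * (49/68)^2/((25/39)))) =-9594800/93639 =-102.47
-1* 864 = -864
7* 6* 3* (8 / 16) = 63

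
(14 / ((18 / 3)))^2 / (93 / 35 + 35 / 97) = 1.80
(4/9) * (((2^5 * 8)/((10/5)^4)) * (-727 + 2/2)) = -15488/3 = -5162.67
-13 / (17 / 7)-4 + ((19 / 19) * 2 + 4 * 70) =4635 / 17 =272.65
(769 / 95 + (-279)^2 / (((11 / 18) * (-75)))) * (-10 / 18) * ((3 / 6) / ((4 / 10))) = 8831579 / 7524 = 1173.79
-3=-3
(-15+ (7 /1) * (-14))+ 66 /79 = -8861 /79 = -112.16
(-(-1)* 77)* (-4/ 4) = -77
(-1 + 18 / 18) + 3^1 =3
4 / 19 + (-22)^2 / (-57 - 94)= -8592 / 2869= -2.99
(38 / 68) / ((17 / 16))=152 / 289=0.53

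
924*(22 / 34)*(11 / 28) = 3993 / 17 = 234.88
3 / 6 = 1 / 2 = 0.50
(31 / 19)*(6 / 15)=62 / 95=0.65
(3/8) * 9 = 27/8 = 3.38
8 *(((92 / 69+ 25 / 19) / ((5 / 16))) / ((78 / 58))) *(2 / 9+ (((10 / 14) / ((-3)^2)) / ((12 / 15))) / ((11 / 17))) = 18.94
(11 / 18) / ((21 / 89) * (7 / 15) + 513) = 4895 / 4110012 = 0.00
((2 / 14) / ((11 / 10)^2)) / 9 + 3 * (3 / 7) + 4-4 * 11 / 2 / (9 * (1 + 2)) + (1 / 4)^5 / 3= 105013703 / 23417856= 4.48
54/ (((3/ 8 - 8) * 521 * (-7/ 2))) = 864/ 222467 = 0.00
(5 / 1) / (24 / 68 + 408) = 85 / 6942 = 0.01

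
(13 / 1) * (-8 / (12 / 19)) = -494 / 3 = -164.67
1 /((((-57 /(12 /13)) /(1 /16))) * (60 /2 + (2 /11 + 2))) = -11 /349752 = -0.00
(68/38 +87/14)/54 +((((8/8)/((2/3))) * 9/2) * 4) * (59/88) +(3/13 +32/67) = 5218296107/275242968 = 18.96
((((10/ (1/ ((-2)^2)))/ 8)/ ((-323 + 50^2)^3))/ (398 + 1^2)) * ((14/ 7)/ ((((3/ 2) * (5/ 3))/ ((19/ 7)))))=4/ 1516675327251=0.00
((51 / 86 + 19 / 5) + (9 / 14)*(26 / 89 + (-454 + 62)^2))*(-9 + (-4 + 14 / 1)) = 26464472917 / 267890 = 98788.58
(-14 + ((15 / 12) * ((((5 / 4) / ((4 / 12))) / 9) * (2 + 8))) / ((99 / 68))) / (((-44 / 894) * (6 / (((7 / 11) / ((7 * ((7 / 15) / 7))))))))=4612295 / 95832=48.13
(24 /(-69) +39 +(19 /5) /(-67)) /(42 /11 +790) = 1635579 /33640030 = 0.05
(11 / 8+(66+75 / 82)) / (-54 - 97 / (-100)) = -559975 / 434846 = -1.29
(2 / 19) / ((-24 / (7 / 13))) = -7 / 2964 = -0.00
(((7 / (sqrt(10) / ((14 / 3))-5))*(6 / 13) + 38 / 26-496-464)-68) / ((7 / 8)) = -51384488 / 43771-1008*sqrt(10) / 31265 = -1174.04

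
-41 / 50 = -0.82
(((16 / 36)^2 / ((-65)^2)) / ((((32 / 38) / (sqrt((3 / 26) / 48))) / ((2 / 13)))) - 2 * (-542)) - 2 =19 * sqrt(26) / 231344100 + 1082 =1082.00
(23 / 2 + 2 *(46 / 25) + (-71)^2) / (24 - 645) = -252809 / 31050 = -8.14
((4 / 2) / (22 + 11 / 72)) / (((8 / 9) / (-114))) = -18468 / 1595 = -11.58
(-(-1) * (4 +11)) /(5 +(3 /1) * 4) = 15 /17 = 0.88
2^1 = 2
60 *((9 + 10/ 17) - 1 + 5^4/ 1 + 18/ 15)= 647484/ 17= 38087.29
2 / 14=0.14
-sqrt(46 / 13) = -sqrt(598) / 13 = -1.88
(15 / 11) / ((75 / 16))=16 / 55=0.29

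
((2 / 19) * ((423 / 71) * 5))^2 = 17892900 / 1819801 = 9.83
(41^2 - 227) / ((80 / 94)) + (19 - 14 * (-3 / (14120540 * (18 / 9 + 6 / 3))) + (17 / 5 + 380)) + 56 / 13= 110935198441 / 52447720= 2115.16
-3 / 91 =-0.03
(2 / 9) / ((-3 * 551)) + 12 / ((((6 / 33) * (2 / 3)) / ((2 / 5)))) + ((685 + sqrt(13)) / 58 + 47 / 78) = sqrt(13) / 58 + 50296613 / 967005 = 52.07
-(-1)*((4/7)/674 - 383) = -903495/2359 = -383.00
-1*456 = -456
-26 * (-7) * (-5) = -910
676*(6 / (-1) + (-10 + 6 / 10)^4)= 3296129356 / 625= 5273806.97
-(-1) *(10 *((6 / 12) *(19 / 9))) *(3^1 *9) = 285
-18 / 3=-6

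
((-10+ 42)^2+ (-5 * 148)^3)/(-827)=405222976/827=489991.51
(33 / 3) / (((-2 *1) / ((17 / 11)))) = -17 / 2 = -8.50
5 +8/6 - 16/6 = 11/3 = 3.67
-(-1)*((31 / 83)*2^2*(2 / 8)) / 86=31 / 7138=0.00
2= 2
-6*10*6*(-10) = 3600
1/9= 0.11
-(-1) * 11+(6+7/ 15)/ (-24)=3863/ 360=10.73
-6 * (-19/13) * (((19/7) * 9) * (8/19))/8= 1026/91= 11.27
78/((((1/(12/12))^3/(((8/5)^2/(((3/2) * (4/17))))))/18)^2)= 830988288/625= 1329581.26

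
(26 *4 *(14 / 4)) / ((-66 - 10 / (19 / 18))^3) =-624169 / 737203626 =-0.00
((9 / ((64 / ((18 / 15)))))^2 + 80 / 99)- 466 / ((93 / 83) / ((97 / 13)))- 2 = -3170680214287 / 1021363200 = -3104.36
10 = 10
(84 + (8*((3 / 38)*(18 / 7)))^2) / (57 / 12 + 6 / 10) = 30650640 / 1892723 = 16.19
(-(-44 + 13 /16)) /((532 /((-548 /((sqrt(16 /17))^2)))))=-1609339 /34048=-47.27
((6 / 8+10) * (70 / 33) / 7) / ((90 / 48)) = 172 / 99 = 1.74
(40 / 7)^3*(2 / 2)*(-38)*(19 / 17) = -46208000 / 5831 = -7924.54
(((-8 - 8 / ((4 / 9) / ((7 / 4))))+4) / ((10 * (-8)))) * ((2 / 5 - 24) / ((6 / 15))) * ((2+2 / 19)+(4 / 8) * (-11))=540381 / 6080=88.88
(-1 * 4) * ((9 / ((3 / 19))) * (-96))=21888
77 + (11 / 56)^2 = 77.04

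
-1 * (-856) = 856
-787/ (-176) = 787/ 176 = 4.47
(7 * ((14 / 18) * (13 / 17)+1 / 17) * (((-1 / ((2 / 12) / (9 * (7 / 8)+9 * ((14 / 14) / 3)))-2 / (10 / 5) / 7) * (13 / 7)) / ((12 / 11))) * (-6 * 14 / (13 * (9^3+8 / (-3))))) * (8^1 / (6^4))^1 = 503525 / 18002898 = 0.03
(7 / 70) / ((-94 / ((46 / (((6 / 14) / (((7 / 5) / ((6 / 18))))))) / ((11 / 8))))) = -0.35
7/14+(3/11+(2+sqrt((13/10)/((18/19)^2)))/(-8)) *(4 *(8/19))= 225/418 -sqrt(130)/45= 0.28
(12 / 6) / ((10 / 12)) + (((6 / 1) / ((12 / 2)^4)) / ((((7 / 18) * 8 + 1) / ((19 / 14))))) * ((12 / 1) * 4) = 3203 / 1295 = 2.47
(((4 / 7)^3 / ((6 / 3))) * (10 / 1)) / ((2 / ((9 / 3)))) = 480 / 343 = 1.40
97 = 97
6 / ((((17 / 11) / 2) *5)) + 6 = 7.55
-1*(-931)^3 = 806954491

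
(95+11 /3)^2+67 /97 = 8499355 /873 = 9735.80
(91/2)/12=91/24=3.79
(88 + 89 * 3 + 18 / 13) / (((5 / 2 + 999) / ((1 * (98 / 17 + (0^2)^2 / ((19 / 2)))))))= 908068 / 442663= 2.05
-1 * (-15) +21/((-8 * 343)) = 5877/392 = 14.99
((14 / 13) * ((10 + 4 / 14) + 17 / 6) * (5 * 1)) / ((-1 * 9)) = -2755 / 351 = -7.85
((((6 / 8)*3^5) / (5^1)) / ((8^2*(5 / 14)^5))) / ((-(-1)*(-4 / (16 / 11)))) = -12252303 / 343750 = -35.64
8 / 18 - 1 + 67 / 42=131 / 126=1.04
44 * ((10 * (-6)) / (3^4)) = -880 / 27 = -32.59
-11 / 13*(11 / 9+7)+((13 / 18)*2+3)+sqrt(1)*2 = -20 / 39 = -0.51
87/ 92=0.95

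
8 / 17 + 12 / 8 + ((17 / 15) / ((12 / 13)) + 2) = 15907 / 3060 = 5.20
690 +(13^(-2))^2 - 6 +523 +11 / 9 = 310572323 / 257049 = 1208.22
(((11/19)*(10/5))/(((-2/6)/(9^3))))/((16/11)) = -264627/152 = -1740.97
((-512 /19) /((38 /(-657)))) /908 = 42048 /81947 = 0.51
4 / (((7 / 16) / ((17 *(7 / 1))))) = 1088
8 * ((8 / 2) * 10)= 320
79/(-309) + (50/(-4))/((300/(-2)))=-71/412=-0.17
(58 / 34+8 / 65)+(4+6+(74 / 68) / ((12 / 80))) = 63263 / 3315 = 19.08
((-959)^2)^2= 845813141761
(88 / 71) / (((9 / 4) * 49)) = 352 / 31311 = 0.01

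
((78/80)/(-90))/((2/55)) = -143/480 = -0.30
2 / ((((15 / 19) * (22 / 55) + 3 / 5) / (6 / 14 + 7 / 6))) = 3.48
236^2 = 55696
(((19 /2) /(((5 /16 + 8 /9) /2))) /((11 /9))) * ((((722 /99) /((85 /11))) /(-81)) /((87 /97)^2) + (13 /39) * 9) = 38697706448 /1001719305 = 38.63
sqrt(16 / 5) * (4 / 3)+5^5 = 16 * sqrt(5) / 15+3125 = 3127.39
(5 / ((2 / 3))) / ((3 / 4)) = 10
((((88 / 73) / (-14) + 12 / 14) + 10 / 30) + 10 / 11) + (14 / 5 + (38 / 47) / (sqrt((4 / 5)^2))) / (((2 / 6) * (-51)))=241082837 / 134735370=1.79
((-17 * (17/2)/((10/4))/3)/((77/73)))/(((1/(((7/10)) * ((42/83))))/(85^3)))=-3627734635/913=-3973422.38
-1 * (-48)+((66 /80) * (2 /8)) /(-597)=48.00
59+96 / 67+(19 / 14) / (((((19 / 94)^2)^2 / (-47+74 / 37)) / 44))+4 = -5178500579559 / 3216871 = -1609794.29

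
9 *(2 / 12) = 3 / 2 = 1.50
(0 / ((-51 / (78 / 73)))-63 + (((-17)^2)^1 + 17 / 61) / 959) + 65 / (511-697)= -686011561 / 10880814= -63.05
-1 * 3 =-3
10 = 10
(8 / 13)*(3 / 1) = 24 / 13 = 1.85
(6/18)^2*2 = 2/9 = 0.22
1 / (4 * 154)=1 / 616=0.00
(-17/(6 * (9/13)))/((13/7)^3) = -5831/9126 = -0.64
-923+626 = -297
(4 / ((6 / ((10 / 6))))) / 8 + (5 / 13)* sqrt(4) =425 / 468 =0.91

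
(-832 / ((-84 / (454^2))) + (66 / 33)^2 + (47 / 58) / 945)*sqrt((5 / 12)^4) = 79926052405 / 225504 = 354432.97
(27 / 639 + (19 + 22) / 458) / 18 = 4285 / 585324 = 0.01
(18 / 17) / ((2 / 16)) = 144 / 17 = 8.47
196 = 196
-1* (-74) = 74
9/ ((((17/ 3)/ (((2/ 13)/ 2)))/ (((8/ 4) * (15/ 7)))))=810/ 1547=0.52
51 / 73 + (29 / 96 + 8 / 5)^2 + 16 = 341708137 / 16819200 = 20.32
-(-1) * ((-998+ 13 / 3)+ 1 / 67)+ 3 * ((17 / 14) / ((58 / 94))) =-80606147 / 81606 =-987.75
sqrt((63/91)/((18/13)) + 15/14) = sqrt(77)/7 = 1.25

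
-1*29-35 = -64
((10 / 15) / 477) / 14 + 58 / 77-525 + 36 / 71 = -4097360054 / 7823277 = -523.74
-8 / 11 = -0.73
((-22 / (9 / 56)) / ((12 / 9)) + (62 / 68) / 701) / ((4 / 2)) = -7340779 / 143004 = -51.33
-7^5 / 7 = -2401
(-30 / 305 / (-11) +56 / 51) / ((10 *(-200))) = -18941 / 34221000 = -0.00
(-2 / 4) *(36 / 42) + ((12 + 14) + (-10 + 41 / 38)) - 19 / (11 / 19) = -47307 / 2926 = -16.17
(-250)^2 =62500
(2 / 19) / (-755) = -0.00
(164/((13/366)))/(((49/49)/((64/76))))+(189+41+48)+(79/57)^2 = 4168.12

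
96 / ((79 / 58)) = 5568 / 79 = 70.48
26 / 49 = 0.53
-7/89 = -0.08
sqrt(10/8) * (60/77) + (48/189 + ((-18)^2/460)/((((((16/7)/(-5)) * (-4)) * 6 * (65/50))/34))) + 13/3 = 30 * sqrt(5)/77 + 3777247/602784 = 7.14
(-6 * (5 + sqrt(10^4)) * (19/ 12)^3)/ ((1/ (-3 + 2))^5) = 240065/ 96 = 2500.68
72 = 72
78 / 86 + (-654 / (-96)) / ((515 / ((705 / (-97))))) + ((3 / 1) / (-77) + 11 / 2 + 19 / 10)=21626175917 / 2646416080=8.17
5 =5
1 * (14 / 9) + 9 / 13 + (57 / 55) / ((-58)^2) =48666929 / 21647340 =2.25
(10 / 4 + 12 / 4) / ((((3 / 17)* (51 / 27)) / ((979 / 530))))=32307 / 1060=30.48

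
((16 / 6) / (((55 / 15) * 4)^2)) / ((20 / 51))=153 / 4840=0.03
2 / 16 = 1 / 8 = 0.12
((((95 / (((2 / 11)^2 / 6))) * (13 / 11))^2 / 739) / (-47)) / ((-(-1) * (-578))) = 1660970025 / 80302696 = 20.68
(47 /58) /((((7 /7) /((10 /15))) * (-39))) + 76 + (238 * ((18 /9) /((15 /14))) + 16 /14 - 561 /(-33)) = 63937178 /118755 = 538.40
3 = 3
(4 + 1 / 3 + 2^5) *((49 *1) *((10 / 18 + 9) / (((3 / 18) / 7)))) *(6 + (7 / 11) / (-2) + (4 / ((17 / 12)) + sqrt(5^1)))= 7674817.81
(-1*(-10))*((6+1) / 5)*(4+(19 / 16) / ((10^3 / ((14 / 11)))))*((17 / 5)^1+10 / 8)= 229238583 / 880000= 260.50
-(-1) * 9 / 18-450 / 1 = -899 / 2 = -449.50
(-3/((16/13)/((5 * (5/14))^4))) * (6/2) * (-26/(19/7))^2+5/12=-23170069255/3396288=-6822.17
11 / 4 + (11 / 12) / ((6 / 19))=5.65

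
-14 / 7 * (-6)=12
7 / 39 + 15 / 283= 2566 / 11037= 0.23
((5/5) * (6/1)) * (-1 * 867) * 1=-5202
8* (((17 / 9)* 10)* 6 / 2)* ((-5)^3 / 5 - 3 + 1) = -12240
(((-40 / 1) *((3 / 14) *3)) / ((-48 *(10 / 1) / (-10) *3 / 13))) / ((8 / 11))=-3.19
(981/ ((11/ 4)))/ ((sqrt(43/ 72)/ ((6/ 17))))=141264*sqrt(86)/ 8041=162.92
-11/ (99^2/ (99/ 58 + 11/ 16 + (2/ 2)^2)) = -175/ 45936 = -0.00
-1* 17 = -17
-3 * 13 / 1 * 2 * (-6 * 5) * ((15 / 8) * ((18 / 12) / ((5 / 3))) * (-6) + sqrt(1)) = -42705 / 2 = -21352.50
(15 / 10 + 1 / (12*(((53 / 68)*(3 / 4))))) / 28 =0.06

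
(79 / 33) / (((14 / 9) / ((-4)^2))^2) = 136512 / 539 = 253.27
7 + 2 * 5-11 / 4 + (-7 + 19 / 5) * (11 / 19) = 4711 / 380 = 12.40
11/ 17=0.65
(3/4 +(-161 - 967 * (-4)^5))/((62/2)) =3960191/124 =31937.02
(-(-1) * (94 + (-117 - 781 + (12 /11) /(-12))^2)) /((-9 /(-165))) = 488030075 /33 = 14788790.15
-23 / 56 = -0.41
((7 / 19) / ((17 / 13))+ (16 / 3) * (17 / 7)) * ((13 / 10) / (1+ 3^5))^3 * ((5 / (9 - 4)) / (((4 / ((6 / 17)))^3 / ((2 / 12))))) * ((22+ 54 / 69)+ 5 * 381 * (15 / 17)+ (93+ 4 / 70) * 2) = 15301143925269813 / 35333087580396139520000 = 0.00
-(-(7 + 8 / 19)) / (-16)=-141 / 304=-0.46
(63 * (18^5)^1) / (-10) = -59521392 / 5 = -11904278.40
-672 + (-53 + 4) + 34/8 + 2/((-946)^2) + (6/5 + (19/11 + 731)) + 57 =331912151/4474580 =74.18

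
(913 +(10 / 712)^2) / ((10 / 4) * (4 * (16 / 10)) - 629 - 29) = -115709993 / 81364512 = -1.42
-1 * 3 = -3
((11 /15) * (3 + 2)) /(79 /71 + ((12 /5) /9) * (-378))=-3905 /106167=-0.04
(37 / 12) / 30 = 37 / 360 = 0.10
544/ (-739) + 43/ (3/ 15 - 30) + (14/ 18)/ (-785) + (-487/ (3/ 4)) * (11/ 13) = -5578572187586/ 10113144795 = -551.62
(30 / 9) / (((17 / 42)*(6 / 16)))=1120 / 51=21.96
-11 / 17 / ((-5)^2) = -11 / 425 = -0.03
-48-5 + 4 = -49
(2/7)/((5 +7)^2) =1/504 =0.00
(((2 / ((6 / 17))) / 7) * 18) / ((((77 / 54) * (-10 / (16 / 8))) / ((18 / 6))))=-16524 / 2695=-6.13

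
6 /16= 3 /8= 0.38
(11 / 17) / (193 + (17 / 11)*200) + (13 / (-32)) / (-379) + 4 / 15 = 510573473 / 1897850080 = 0.27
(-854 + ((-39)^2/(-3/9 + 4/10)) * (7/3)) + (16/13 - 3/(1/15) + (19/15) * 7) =10207489/195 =52346.10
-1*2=-2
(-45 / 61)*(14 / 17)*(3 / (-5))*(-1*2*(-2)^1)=1512 / 1037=1.46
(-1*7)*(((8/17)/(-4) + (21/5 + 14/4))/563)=-9023/95710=-0.09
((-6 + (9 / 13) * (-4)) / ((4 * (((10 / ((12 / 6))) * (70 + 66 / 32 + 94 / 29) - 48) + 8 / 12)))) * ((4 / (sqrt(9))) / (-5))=52896 / 29784755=0.00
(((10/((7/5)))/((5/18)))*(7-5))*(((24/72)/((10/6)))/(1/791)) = 8136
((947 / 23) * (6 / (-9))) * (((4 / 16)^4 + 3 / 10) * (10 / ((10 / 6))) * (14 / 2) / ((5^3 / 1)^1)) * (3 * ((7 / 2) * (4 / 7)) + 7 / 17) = -281076229 / 15640000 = -17.97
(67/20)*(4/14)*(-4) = -134/35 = -3.83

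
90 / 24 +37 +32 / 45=7463 / 180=41.46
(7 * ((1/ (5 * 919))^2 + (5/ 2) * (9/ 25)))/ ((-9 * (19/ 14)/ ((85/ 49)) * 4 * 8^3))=-646089199/ 1478860093440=-0.00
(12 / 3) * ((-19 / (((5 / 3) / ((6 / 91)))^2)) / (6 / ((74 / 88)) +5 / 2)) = -1822176 / 147608825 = -0.01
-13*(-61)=793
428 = 428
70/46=35/23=1.52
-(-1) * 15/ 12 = 5/ 4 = 1.25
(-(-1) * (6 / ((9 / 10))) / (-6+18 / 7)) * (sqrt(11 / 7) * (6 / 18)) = -5 * sqrt(77) / 54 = -0.81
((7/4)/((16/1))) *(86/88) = 301/2816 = 0.11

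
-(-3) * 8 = 24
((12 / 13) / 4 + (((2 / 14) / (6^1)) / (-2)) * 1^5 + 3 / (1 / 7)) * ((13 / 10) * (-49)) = -162197 / 120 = -1351.64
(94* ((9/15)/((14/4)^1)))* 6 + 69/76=97.59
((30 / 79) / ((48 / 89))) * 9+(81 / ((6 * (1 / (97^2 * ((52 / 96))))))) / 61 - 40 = 84371837 / 77104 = 1094.26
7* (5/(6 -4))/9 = 35/18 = 1.94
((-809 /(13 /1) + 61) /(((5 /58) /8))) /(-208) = 464 /845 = 0.55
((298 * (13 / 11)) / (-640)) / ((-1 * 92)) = 1937 / 323840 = 0.01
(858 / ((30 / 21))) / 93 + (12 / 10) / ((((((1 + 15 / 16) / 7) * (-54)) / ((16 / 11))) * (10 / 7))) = 489223 / 76725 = 6.38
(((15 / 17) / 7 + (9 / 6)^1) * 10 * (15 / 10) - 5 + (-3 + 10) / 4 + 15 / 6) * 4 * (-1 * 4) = -45012 / 119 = -378.25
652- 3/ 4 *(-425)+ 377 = 5391/ 4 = 1347.75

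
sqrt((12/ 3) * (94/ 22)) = 2 * sqrt(517)/ 11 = 4.13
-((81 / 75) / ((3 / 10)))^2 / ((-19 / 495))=32076 / 95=337.64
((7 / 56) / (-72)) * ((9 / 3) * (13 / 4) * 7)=-91 / 768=-0.12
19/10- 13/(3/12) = -50.10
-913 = -913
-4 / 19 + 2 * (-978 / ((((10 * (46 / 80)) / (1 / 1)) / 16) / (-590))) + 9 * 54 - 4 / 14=9824673636 / 3059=3211727.24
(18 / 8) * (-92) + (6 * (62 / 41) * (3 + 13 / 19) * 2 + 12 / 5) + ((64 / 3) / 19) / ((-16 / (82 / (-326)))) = -262323193 / 1904655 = -137.73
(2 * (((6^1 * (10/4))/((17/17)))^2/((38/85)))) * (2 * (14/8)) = 133875/38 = 3523.03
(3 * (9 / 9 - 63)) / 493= -186 / 493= -0.38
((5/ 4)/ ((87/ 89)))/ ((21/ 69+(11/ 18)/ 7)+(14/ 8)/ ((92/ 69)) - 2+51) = 171948/ 6818045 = 0.03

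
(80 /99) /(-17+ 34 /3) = -80 /561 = -0.14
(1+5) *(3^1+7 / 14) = 21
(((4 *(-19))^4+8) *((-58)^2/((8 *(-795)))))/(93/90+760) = -28057596744/1210043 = -23187.27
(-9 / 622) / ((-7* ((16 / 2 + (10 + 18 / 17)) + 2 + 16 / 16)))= 0.00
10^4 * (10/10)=10000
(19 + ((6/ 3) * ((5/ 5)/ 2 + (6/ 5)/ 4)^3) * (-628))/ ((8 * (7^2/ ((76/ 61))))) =-1482171/ 747250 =-1.98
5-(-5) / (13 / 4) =85 / 13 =6.54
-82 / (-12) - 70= -379 / 6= -63.17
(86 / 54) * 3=43 / 9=4.78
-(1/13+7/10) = -0.78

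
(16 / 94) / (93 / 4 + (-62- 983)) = -32 / 192089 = -0.00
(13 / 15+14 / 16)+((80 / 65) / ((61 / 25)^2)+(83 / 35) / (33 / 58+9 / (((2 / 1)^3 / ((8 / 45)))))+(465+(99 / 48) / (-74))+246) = 960206416459361 / 1341062093280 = 716.00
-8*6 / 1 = -48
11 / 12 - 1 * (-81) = 983 / 12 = 81.92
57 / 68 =0.84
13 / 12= 1.08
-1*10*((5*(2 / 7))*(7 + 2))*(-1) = 900 / 7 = 128.57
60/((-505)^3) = -12/25757525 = -0.00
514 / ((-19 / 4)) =-2056 / 19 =-108.21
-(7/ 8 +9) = -9.88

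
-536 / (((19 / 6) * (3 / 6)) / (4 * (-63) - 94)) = 117130.11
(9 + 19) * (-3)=-84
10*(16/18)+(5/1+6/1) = 179/9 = 19.89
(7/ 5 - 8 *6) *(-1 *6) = 1398/ 5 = 279.60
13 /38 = 0.34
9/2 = 4.50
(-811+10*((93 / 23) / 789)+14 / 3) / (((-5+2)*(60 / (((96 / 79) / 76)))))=29263202 / 408579705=0.07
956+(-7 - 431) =518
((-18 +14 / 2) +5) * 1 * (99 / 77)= -54 / 7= -7.71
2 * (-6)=-12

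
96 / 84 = 8 / 7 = 1.14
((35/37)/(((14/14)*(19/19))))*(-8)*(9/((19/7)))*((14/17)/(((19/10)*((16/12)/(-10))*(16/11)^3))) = 1540798875/58129664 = 26.51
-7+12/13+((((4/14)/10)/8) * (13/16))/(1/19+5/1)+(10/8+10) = 28926091/5591040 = 5.17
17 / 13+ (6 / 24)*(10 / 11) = 439 / 286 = 1.53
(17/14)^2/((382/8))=289/9359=0.03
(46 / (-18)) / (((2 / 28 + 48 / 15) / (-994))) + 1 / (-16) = 25603379 / 32976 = 776.42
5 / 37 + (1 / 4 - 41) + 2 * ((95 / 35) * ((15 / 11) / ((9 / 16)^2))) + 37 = 6086455 / 307692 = 19.78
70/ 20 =7/ 2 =3.50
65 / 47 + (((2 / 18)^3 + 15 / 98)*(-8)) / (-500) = 1.39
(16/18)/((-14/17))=-68/63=-1.08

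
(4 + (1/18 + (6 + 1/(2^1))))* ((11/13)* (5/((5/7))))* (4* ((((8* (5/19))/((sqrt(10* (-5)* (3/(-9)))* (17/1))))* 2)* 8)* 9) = 98560* sqrt(6)/221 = 1092.41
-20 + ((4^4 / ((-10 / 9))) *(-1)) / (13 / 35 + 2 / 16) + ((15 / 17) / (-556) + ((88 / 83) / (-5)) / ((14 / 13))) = 12189089161 / 27458060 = 443.92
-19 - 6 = -25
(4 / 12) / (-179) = -1 / 537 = -0.00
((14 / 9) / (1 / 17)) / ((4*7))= 17 / 18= 0.94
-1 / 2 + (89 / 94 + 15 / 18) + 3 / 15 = 2087 / 1410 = 1.48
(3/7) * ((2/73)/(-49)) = -6/25039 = -0.00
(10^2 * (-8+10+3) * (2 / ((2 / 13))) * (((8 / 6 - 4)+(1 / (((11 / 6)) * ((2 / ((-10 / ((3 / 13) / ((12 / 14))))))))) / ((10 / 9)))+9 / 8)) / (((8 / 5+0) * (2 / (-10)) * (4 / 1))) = 800190625 / 14784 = 54125.45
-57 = -57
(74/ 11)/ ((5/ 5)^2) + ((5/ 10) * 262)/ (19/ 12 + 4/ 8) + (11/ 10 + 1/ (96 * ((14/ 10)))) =70.71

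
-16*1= -16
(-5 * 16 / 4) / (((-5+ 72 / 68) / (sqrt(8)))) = 680 * sqrt(2) / 67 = 14.35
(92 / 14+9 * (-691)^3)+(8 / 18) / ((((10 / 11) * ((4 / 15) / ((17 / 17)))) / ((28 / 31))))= -1933114769333 / 651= -2969454330.77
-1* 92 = -92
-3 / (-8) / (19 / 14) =21 / 76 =0.28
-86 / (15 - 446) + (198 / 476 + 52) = 5397193 / 102578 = 52.62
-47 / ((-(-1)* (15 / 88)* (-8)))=517 / 15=34.47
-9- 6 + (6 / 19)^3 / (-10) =-514533 / 34295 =-15.00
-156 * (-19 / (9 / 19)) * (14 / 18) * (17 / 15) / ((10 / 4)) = 4467736 / 2025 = 2206.29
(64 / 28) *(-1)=-16 / 7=-2.29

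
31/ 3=10.33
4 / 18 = 2 / 9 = 0.22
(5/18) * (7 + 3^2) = 40/9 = 4.44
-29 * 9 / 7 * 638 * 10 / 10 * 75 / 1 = -12488850 / 7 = -1784121.43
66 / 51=22 / 17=1.29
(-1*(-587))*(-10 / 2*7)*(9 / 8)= -184905 / 8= -23113.12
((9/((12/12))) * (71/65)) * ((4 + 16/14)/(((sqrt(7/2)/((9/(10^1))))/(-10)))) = -207036 * sqrt(14)/3185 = -243.22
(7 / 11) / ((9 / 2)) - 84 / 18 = -448 / 99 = -4.53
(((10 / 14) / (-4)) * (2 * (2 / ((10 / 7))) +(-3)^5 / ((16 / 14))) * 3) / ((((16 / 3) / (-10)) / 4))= -53955 / 64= -843.05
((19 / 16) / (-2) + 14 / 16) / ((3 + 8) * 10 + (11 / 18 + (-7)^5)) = -81 / 4808560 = -0.00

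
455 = 455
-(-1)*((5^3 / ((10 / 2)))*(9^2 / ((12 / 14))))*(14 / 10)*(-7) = -46305 / 2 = -23152.50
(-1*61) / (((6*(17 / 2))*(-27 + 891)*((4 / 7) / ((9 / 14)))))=-61 / 39168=-0.00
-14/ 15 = -0.93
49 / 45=1.09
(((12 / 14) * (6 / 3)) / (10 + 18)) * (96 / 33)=96 / 539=0.18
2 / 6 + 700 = 2101 / 3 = 700.33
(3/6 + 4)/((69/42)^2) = 882/529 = 1.67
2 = 2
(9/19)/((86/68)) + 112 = 91810/817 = 112.37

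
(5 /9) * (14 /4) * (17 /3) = 595 /54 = 11.02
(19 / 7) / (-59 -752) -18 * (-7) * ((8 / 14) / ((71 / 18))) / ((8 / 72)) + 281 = 179477006 / 403067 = 445.28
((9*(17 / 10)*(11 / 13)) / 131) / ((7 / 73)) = 122859 / 119210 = 1.03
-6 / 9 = -2 / 3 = -0.67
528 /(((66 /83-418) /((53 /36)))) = -4399 /2361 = -1.86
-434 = -434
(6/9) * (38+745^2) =370042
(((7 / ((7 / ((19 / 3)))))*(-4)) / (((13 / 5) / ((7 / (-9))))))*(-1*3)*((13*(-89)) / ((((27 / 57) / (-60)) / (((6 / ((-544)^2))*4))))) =-5622575 / 20808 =-270.21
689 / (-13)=-53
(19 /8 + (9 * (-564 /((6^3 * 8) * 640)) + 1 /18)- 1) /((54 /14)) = 919919 /2488320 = 0.37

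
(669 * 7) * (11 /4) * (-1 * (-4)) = 51513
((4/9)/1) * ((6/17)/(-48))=-1/306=-0.00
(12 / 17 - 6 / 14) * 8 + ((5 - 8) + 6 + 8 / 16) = 1361 / 238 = 5.72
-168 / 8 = -21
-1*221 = -221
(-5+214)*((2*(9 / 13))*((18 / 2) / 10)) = 16929 / 65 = 260.45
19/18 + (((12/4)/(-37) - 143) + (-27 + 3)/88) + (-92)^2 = 60964787/7326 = 8321.70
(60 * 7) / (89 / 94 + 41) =39480 / 3943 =10.01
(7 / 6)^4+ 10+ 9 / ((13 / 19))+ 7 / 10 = 2165513 / 84240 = 25.71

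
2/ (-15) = -2/ 15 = -0.13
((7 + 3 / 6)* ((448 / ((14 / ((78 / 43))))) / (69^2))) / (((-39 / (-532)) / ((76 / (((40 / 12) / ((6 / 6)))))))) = 646912 / 22747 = 28.44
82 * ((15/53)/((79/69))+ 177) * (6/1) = 365129928/4187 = 87205.62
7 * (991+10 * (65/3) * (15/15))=25361/3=8453.67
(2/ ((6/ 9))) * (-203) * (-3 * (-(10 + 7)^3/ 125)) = -8976051/ 125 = -71808.41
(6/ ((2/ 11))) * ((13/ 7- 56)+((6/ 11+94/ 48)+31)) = -38141/ 56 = -681.09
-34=-34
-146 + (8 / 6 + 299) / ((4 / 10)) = 3629 / 6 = 604.83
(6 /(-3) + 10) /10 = 4 /5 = 0.80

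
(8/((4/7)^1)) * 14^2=2744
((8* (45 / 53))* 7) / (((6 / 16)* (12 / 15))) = 8400 / 53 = 158.49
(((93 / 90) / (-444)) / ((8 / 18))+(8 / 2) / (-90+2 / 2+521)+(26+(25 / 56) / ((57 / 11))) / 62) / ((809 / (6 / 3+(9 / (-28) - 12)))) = -0.01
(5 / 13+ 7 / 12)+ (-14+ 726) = 111223 / 156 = 712.97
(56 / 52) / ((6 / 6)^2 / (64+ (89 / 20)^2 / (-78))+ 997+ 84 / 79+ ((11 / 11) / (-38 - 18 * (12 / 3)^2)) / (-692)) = 496234761653008 / 459904237130984581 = 0.00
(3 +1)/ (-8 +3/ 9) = -12/ 23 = -0.52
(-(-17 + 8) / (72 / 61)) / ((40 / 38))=1159 / 160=7.24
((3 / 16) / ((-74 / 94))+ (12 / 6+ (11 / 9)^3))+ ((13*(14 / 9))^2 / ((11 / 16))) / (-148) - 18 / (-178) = -3771859 / 11419056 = -0.33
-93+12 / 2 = -87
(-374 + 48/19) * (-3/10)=111.44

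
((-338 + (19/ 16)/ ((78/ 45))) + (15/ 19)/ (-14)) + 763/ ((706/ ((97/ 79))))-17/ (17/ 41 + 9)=-100606958200113/ 297785863648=-337.85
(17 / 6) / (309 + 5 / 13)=221 / 24132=0.01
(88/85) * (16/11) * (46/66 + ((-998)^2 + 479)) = 4209147136/2805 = 1500587.21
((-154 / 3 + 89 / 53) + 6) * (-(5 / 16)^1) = 34705 / 2544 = 13.64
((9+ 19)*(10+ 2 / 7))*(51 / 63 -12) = -22560 / 7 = -3222.86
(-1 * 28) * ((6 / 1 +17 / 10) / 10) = -539 / 25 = -21.56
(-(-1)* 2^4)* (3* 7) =336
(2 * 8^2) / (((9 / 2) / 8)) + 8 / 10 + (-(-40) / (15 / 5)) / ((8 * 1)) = 10351 / 45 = 230.02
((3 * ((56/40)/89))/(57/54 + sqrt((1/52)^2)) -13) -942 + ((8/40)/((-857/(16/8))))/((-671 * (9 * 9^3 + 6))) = -807201124612146919/845275642323915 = -954.96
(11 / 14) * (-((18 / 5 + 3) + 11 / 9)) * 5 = -1936 / 63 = -30.73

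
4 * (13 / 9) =5.78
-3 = -3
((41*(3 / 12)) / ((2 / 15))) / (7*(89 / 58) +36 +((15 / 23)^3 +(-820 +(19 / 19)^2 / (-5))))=-26463225 / 266157644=-0.10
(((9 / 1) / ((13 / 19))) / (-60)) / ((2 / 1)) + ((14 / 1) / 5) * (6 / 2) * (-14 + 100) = 375591 / 520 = 722.29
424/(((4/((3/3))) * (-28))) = -53/14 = -3.79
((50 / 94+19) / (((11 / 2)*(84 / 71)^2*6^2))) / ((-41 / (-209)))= 1628243 / 4532304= 0.36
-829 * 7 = -5803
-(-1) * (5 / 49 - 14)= -681 / 49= -13.90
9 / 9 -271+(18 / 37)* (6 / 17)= -169722 / 629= -269.83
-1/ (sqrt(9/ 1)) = -1/ 3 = -0.33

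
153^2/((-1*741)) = -31.59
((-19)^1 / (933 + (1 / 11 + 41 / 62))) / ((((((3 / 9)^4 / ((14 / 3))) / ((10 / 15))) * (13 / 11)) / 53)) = -634579176 / 2759549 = -229.96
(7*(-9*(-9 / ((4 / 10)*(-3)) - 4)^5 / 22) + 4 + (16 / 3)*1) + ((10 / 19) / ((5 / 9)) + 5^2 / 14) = -419088151 / 280896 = -1491.97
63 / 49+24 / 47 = 591 / 329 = 1.80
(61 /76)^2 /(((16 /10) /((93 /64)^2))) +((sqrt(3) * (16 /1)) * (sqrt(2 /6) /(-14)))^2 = 19997967557 /9274130432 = 2.16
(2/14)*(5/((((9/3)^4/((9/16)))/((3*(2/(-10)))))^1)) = -0.00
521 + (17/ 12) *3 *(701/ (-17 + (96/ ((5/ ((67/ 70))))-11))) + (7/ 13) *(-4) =18323145/ 87568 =209.24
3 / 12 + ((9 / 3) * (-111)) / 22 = -655 / 44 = -14.89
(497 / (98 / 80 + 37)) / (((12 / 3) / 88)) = 39760 / 139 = 286.04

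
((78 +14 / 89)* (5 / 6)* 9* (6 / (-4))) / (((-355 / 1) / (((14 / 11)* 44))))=876456 / 6319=138.70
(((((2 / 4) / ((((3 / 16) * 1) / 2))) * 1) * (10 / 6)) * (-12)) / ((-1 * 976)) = 20 / 183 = 0.11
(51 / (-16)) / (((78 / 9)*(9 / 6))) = -51 / 208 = -0.25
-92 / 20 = -23 / 5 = -4.60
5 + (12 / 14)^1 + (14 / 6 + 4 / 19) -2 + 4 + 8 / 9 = 13514 / 1197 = 11.29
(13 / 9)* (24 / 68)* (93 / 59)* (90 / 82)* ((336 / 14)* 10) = 8704800 / 41123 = 211.68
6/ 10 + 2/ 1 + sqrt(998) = 13/ 5 + sqrt(998) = 34.19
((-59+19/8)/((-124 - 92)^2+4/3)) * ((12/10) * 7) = -4077/399920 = -0.01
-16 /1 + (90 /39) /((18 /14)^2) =-5126 /351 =-14.60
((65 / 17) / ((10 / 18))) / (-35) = -117 / 595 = -0.20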